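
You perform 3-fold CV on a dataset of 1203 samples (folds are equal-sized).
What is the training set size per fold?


Each validation fold has 1203/3 = 401 samples. Training set = 1203 - 401 = 802.

802


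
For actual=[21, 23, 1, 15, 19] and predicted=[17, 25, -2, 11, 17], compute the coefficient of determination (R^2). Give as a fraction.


Mean(y) = 79/5. SS_res = 49. SS_tot = 1544/5. R^2 = 1 - 49/(1544/5) = 1299/1544.

1299/1544


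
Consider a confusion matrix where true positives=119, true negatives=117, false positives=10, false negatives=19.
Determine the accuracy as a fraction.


Accuracy = (TP + TN) / (TP + TN + FP + FN) = (119 + 117) / 265 = 236/265.

236/265


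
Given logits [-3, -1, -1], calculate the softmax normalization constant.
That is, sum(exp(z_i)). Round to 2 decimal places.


Denom = e^-3=0.0498 + e^-1=0.3679 + e^-1=0.3679. Sum = 0.7856, which rounds to 0.79.

0.79


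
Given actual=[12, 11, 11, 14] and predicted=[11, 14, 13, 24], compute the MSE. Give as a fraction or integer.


MSE = (1/4) * ((12-11)^2=1 + (11-14)^2=9 + (11-13)^2=4 + (14-24)^2=100). Sum = 114. MSE = 57/2.

57/2


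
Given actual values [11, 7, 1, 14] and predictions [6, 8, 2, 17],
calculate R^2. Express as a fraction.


Mean(y) = 33/4. SS_res = 36. SS_tot = 379/4. R^2 = 1 - 36/(379/4) = 235/379.

235/379


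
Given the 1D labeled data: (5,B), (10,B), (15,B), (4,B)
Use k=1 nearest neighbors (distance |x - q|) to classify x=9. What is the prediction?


Distances: |5-9|=4, |10-9|=1, |15-9|=6, |4-9|=5. 1 nearest: (10,B). Counts: {'B': 1}. Majority class: B.

B


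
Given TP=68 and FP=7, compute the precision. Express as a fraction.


Precision = TP / (TP + FP) = 68 / 75 = 68/75.

68/75


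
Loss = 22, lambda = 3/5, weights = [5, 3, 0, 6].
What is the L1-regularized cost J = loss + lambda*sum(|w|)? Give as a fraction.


L1 norm = sum(|w|) = 14. J = 22 + 3/5 * 14 = 152/5.

152/5


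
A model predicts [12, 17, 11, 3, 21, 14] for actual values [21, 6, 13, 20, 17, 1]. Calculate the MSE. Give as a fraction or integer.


MSE = (1/6) * ((21-12)^2=81 + (6-17)^2=121 + (13-11)^2=4 + (20-3)^2=289 + (17-21)^2=16 + (1-14)^2=169). Sum = 680. MSE = 340/3.

340/3


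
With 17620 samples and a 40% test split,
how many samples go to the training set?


Test set = 17620 * 40% = 7048. Training set = 17620 - 7048 = 10572.

10572


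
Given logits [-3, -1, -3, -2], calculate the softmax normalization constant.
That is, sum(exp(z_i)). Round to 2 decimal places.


Denom = e^-3=0.0498 + e^-1=0.3679 + e^-3=0.0498 + e^-2=0.1353. Sum = 0.6028, which rounds to 0.60.

0.60


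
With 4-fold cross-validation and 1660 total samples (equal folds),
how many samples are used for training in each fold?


Each validation fold has 1660/4 = 415 samples. Training set = 1660 - 415 = 1245.

1245


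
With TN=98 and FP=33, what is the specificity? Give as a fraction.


Specificity = TN / (TN + FP) = 98 / 131 = 98/131.

98/131


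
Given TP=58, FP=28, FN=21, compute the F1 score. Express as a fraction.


Precision = 58/86 = 29/43. Recall = 58/79 = 58/79. F1 = 2*P*R/(P+R) = 116/165.

116/165


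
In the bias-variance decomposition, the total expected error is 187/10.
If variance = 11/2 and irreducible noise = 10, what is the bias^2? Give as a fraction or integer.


Total error = bias^2 + variance + irreducible noise. So bias^2 = 187/10 - 11/2 - 10 = 16/5.

16/5


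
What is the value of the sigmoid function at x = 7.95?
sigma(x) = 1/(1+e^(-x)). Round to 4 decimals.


sigma(7.95) = 1/(1+e^(-7.95)) = 1/(1+0.000353) = 1/1.000353 = 0.9996.

0.9996


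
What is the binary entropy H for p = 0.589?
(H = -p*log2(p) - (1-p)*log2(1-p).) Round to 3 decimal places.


H = -0.589*log2(0.589) - 0.411*log2(0.411) = 0.977.

0.977


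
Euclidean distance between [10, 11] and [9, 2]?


d = sqrt(sum of squared differences). (10-9)^2=1, (11-2)^2=81. Sum = 82.

sqrt(82)


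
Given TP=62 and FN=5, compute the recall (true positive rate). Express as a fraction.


Recall = TP / (TP + FN) = 62 / 67 = 62/67.

62/67


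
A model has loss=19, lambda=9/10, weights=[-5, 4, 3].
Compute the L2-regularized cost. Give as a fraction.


L2 sq norm = sum(w^2) = 50. J = 19 + 9/10 * 50 = 64.

64


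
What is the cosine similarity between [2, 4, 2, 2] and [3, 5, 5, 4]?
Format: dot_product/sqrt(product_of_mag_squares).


dot = 44. |a|^2 = 28, |b|^2 = 75. cos = 44/sqrt(2100).

44/sqrt(2100)


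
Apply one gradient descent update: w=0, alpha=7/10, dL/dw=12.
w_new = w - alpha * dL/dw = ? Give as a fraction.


w_new = 0 - 7/10 * 12 = 0 - 42/5 = -42/5.

-42/5


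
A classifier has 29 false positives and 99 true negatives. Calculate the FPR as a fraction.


FPR = FP / (FP + TN) = 29 / 128 = 29/128.

29/128


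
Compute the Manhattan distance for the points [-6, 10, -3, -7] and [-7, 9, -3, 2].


d = sum of absolute differences: |-6--7|=1 + |10-9|=1 + |-3--3|=0 + |-7-2|=9 = 11.

11


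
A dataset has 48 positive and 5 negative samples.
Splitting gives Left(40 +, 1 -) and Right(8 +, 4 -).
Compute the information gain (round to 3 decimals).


H(parent) = 0.4508. H(left) = 0.1654, H(right) = 0.9183. Weighted = (41/53)*0.1654 + (12/53)*0.9183 = 0.3359. IG = 0.4508 - 0.3359 = 0.1149, which rounds to 0.115.

0.115


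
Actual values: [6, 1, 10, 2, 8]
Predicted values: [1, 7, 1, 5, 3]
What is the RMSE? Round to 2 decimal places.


MSE = 35.2000. RMSE = sqrt(35.2000) = 5.93.

5.93


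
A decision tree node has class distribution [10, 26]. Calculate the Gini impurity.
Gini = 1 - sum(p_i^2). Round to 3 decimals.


Total = 36. Proportions: 10/36, 26/36. sum(p_i^2) = 0.5988. Gini = 1 - 0.5988 = 0.4012, which rounds to 0.401.

0.401


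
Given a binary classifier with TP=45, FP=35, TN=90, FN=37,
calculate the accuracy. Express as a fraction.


Accuracy = (TP + TN) / (TP + TN + FP + FN) = (45 + 90) / 207 = 15/23.

15/23


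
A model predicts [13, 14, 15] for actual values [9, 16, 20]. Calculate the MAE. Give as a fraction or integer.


MAE = (1/3) * (|9-13|=4 + |16-14|=2 + |20-15|=5). Sum = 11. MAE = 11/3.

11/3


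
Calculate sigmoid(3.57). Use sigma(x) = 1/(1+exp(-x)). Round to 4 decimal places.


sigma(3.57) = 1/(1+e^(-3.57)) = 1/(1+0.028156) = 1/1.028156 = 0.9726.

0.9726


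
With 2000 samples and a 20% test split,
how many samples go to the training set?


Test set = 2000 * 20% = 400. Training set = 2000 - 400 = 1600.

1600


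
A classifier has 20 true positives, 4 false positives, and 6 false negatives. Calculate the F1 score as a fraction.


Precision = 20/24 = 5/6. Recall = 20/26 = 10/13. F1 = 2*P*R/(P+R) = 4/5.

4/5


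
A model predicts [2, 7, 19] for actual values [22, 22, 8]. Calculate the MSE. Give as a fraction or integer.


MSE = (1/3) * ((22-2)^2=400 + (22-7)^2=225 + (8-19)^2=121). Sum = 746. MSE = 746/3.

746/3


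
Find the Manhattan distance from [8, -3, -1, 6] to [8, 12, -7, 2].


d = sum of absolute differences: |8-8|=0 + |-3-12|=15 + |-1--7|=6 + |6-2|=4 = 25.

25


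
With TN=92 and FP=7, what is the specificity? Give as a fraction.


Specificity = TN / (TN + FP) = 92 / 99 = 92/99.

92/99


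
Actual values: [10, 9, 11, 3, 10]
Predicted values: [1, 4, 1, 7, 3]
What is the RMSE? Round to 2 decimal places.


MSE = 54.2000. RMSE = sqrt(54.2000) = 7.36.

7.36


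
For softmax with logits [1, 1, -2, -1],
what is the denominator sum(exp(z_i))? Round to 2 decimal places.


Denom = e^1=2.7183 + e^1=2.7183 + e^-2=0.1353 + e^-1=0.3679. Sum = 5.9398, which rounds to 5.94.

5.94


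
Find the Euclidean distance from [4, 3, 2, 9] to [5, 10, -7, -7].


d = sqrt(sum of squared differences). (4-5)^2=1, (3-10)^2=49, (2--7)^2=81, (9--7)^2=256. Sum = 387.

sqrt(387)


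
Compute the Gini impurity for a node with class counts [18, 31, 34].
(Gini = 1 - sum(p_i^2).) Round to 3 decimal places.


Total = 83. Proportions: 18/83, 31/83, 34/83. sum(p_i^2) = 0.3543. Gini = 1 - 0.3543 = 0.6457, which rounds to 0.646.

0.646


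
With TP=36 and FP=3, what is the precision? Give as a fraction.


Precision = TP / (TP + FP) = 36 / 39 = 12/13.

12/13


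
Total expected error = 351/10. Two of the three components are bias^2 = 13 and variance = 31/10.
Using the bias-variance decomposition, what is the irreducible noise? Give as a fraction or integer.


Total error = bias^2 + variance + irreducible noise. So irreducible noise = 351/10 - 13 - 31/10 = 19.

19


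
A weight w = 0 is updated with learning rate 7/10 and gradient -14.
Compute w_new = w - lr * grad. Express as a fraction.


w_new = 0 - 7/10 * -14 = 0 - -49/5 = 49/5.

49/5


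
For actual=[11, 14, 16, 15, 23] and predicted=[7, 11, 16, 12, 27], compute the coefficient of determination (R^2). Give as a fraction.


Mean(y) = 79/5. SS_res = 50. SS_tot = 394/5. R^2 = 1 - 50/(394/5) = 72/197.

72/197


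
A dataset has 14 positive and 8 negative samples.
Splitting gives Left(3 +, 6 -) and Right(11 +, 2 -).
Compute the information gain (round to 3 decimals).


H(parent) = 0.9457. H(left) = 0.9183, H(right) = 0.6194. Weighted = (9/22)*0.9183 + (13/22)*0.6194 = 0.7417. IG = 0.9457 - 0.7417 = 0.2040, which rounds to 0.204.

0.204


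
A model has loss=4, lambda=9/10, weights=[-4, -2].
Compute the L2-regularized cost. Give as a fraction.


L2 sq norm = sum(w^2) = 20. J = 4 + 9/10 * 20 = 22.

22


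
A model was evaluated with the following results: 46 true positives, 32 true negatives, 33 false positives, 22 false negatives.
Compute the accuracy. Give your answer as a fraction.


Accuracy = (TP + TN) / (TP + TN + FP + FN) = (46 + 32) / 133 = 78/133.

78/133


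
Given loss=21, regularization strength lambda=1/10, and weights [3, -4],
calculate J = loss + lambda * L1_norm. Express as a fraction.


L1 norm = sum(|w|) = 7. J = 21 + 1/10 * 7 = 217/10.

217/10


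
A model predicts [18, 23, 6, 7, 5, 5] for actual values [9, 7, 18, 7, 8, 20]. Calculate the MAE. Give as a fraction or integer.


MAE = (1/6) * (|9-18|=9 + |7-23|=16 + |18-6|=12 + |7-7|=0 + |8-5|=3 + |20-5|=15). Sum = 55. MAE = 55/6.

55/6


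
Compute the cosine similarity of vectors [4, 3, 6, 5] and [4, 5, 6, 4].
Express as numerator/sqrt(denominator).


dot = 87. |a|^2 = 86, |b|^2 = 93. cos = 87/sqrt(7998).

87/sqrt(7998)


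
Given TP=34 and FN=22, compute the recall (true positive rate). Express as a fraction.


Recall = TP / (TP + FN) = 34 / 56 = 17/28.

17/28


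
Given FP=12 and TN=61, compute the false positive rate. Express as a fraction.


FPR = FP / (FP + TN) = 12 / 73 = 12/73.

12/73


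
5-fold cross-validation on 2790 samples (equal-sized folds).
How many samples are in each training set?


Each validation fold has 2790/5 = 558 samples. Training set = 2790 - 558 = 2232.

2232


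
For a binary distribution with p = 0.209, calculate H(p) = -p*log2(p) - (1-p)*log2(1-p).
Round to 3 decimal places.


H = -0.209*log2(0.209) - 0.791*log2(0.791) = 0.740.

0.740


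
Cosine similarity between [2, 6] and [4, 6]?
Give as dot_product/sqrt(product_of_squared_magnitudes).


dot = 44. |a|^2 = 40, |b|^2 = 52. cos = 44/sqrt(2080).

44/sqrt(2080)


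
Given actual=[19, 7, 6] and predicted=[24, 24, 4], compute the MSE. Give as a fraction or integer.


MSE = (1/3) * ((19-24)^2=25 + (7-24)^2=289 + (6-4)^2=4). Sum = 318. MSE = 106.

106


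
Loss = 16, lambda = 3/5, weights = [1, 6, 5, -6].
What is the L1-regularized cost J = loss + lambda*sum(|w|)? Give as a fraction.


L1 norm = sum(|w|) = 18. J = 16 + 3/5 * 18 = 134/5.

134/5


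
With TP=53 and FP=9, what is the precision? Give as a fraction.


Precision = TP / (TP + FP) = 53 / 62 = 53/62.

53/62


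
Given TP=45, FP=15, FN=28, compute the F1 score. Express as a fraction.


Precision = 45/60 = 3/4. Recall = 45/73 = 45/73. F1 = 2*P*R/(P+R) = 90/133.

90/133


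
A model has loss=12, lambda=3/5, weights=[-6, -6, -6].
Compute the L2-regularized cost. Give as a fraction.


L2 sq norm = sum(w^2) = 108. J = 12 + 3/5 * 108 = 384/5.

384/5


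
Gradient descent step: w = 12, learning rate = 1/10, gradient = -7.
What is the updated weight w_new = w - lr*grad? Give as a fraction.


w_new = 12 - 1/10 * -7 = 12 - -7/10 = 127/10.

127/10


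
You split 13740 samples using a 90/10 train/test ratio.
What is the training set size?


Test set = 13740 * 10% = 1374. Training set = 13740 - 1374 = 12366.

12366


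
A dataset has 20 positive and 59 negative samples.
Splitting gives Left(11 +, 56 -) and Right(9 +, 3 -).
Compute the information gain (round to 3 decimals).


H(parent) = 0.8163. H(left) = 0.6442, H(right) = 0.8113. Weighted = (67/79)*0.6442 + (12/79)*0.8113 = 0.6696. IG = 0.8163 - 0.6696 = 0.1467, which rounds to 0.147.

0.147


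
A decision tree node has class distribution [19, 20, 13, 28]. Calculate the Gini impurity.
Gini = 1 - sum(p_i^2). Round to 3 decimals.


Total = 80. Proportions: 19/80, 20/80, 13/80, 28/80. sum(p_i^2) = 0.2678. Gini = 1 - 0.2678 = 0.7322, which rounds to 0.732.

0.732


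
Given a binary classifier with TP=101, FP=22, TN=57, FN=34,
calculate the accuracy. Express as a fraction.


Accuracy = (TP + TN) / (TP + TN + FP + FN) = (101 + 57) / 214 = 79/107.

79/107


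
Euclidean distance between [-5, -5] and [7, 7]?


d = sqrt(sum of squared differences). (-5-7)^2=144, (-5-7)^2=144. Sum = 288.

sqrt(288)


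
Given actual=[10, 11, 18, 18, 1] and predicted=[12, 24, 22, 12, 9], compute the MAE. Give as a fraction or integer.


MAE = (1/5) * (|10-12|=2 + |11-24|=13 + |18-22|=4 + |18-12|=6 + |1-9|=8). Sum = 33. MAE = 33/5.

33/5


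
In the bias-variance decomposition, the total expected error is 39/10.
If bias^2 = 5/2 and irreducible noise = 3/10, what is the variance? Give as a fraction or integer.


Total error = bias^2 + variance + irreducible noise. So variance = 39/10 - 5/2 - 3/10 = 11/10.

11/10


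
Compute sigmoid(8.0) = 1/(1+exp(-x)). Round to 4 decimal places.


sigma(8.0) = 1/(1+e^(-8.0)) = 1/(1+0.000335) = 1/1.000335 = 0.9997.

0.9997


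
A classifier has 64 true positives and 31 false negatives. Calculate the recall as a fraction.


Recall = TP / (TP + FN) = 64 / 95 = 64/95.

64/95


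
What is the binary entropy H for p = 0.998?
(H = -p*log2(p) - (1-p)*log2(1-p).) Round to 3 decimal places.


H = -0.998*log2(0.998) - 0.002*log2(0.002) = 0.021.

0.021


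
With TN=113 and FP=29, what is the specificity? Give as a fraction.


Specificity = TN / (TN + FP) = 113 / 142 = 113/142.

113/142


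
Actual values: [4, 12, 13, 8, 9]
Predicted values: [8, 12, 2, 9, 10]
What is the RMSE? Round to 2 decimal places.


MSE = 27.8000. RMSE = sqrt(27.8000) = 5.27.

5.27


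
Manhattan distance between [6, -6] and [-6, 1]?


d = sum of absolute differences: |6--6|=12 + |-6-1|=7 = 19.

19


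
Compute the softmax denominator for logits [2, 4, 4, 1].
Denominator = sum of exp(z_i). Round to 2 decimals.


Denom = e^2=7.3891 + e^4=54.5982 + e^4=54.5982 + e^1=2.7183. Sum = 119.3038, which rounds to 119.30.

119.30


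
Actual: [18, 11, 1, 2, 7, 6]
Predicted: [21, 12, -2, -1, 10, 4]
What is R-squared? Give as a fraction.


Mean(y) = 15/2. SS_res = 41. SS_tot = 395/2. R^2 = 1 - 41/(395/2) = 313/395.

313/395


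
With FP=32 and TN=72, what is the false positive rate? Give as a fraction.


FPR = FP / (FP + TN) = 32 / 104 = 4/13.

4/13


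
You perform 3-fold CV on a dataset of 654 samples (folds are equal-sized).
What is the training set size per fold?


Each validation fold has 654/3 = 218 samples. Training set = 654 - 218 = 436.

436


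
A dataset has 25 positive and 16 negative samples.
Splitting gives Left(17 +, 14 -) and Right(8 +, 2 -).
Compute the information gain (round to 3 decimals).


H(parent) = 0.9650. H(left) = 0.9932, H(right) = 0.7219. Weighted = (31/41)*0.9932 + (10/41)*0.7219 = 0.9270. IG = 0.9650 - 0.9270 = 0.0380, which rounds to 0.038.

0.038


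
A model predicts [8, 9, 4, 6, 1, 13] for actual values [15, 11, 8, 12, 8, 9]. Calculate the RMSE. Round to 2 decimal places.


MSE = 28.3333. RMSE = sqrt(28.3333) = 5.32.

5.32


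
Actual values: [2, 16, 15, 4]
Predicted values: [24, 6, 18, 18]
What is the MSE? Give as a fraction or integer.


MSE = (1/4) * ((2-24)^2=484 + (16-6)^2=100 + (15-18)^2=9 + (4-18)^2=196). Sum = 789. MSE = 789/4.

789/4


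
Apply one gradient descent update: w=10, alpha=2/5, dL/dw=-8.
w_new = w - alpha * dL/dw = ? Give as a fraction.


w_new = 10 - 2/5 * -8 = 10 - -16/5 = 66/5.

66/5


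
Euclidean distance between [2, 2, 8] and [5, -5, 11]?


d = sqrt(sum of squared differences). (2-5)^2=9, (2--5)^2=49, (8-11)^2=9. Sum = 67.

sqrt(67)


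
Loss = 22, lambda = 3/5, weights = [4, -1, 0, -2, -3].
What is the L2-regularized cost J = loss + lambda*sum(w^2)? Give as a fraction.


L2 sq norm = sum(w^2) = 30. J = 22 + 3/5 * 30 = 40.

40


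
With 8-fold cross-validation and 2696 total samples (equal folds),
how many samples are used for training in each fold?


Each validation fold has 2696/8 = 337 samples. Training set = 2696 - 337 = 2359.

2359


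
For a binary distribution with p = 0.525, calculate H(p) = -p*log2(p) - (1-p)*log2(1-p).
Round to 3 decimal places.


H = -0.525*log2(0.525) - 0.475*log2(0.475) = 0.998.

0.998


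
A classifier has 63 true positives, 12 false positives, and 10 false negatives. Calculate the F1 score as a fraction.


Precision = 63/75 = 21/25. Recall = 63/73 = 63/73. F1 = 2*P*R/(P+R) = 63/74.

63/74


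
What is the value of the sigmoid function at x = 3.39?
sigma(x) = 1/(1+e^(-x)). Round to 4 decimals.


sigma(3.39) = 1/(1+e^(-3.39)) = 1/(1+0.033709) = 1/1.033709 = 0.9674.

0.9674


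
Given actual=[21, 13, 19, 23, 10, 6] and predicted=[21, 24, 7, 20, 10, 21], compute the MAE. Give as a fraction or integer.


MAE = (1/6) * (|21-21|=0 + |13-24|=11 + |19-7|=12 + |23-20|=3 + |10-10|=0 + |6-21|=15). Sum = 41. MAE = 41/6.

41/6


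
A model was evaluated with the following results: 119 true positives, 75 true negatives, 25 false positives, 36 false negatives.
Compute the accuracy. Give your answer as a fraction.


Accuracy = (TP + TN) / (TP + TN + FP + FN) = (119 + 75) / 255 = 194/255.

194/255


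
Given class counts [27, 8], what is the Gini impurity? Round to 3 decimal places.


Total = 35. Proportions: 27/35, 8/35. sum(p_i^2) = 0.6473. Gini = 1 - 0.6473 = 0.3527, which rounds to 0.353.

0.353


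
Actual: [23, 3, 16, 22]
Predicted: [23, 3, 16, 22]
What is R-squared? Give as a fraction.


Mean(y) = 16. SS_res = 0. SS_tot = 254. R^2 = 1 - 0/(254) = 1.

1


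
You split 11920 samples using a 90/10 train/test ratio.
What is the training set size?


Test set = 11920 * 10% = 1192. Training set = 11920 - 1192 = 10728.

10728


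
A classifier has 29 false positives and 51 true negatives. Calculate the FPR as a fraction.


FPR = FP / (FP + TN) = 29 / 80 = 29/80.

29/80


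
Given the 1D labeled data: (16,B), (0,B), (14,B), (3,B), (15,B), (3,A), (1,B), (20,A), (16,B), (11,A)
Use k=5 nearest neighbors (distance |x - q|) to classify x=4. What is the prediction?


Distances: |16-4|=12, |0-4|=4, |14-4|=10, |3-4|=1, |15-4|=11, |3-4|=1, |1-4|=3, |20-4|=16, |16-4|=12, |11-4|=7. 5 nearest: (3,A), (3,B), (1,B), (0,B), (11,A). Counts: {'A': 2, 'B': 3}. Majority class: B.

B


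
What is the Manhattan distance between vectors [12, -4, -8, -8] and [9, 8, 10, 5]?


d = sum of absolute differences: |12-9|=3 + |-4-8|=12 + |-8-10|=18 + |-8-5|=13 = 46.

46


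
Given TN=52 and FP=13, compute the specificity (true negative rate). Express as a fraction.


Specificity = TN / (TN + FP) = 52 / 65 = 4/5.

4/5


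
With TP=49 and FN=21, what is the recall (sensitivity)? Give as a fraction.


Recall = TP / (TP + FN) = 49 / 70 = 7/10.

7/10


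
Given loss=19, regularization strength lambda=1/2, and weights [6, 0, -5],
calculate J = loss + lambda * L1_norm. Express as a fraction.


L1 norm = sum(|w|) = 11. J = 19 + 1/2 * 11 = 49/2.

49/2


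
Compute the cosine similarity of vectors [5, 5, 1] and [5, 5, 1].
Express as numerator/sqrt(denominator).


dot = 51. |a|^2 = 51, |b|^2 = 51. cos = 51/sqrt(2601).

51/sqrt(2601)


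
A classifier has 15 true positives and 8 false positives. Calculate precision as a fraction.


Precision = TP / (TP + FP) = 15 / 23 = 15/23.

15/23


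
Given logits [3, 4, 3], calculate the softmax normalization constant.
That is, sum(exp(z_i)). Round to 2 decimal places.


Denom = e^3=20.0855 + e^4=54.5982 + e^3=20.0855. Sum = 94.7692, which rounds to 94.77.

94.77


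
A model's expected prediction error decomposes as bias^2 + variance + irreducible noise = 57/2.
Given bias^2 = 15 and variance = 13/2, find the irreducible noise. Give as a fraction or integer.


Total error = bias^2 + variance + irreducible noise. So irreducible noise = 57/2 - 15 - 13/2 = 7.

7


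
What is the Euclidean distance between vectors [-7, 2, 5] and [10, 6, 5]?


d = sqrt(sum of squared differences). (-7-10)^2=289, (2-6)^2=16, (5-5)^2=0. Sum = 305.

sqrt(305)


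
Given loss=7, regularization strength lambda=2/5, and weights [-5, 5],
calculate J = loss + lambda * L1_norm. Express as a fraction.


L1 norm = sum(|w|) = 10. J = 7 + 2/5 * 10 = 11.

11


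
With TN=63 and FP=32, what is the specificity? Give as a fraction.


Specificity = TN / (TN + FP) = 63 / 95 = 63/95.

63/95


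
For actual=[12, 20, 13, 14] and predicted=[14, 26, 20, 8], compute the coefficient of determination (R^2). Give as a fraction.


Mean(y) = 59/4. SS_res = 125. SS_tot = 155/4. R^2 = 1 - 125/(155/4) = -69/31.

-69/31


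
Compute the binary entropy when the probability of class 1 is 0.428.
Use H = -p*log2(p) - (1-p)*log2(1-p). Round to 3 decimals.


H = -0.428*log2(0.428) - 0.572*log2(0.572) = 0.985.

0.985


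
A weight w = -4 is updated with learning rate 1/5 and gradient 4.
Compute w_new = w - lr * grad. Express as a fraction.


w_new = -4 - 1/5 * 4 = -4 - 4/5 = -24/5.

-24/5


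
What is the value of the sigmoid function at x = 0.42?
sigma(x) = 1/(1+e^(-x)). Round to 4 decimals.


sigma(0.42) = 1/(1+e^(-0.42)) = 1/(1+0.657047) = 1/1.657047 = 0.6035.

0.6035


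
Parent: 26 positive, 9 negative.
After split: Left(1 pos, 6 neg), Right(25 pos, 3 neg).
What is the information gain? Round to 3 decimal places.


H(parent) = 0.8224. H(left) = 0.5917, H(right) = 0.4912. Weighted = (7/35)*0.5917 + (28/35)*0.4912 = 0.5113. IG = 0.8224 - 0.5113 = 0.3111, which rounds to 0.311.

0.311


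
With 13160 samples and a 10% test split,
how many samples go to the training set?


Test set = 13160 * 10% = 1316. Training set = 13160 - 1316 = 11844.

11844


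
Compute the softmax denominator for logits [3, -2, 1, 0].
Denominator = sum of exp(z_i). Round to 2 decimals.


Denom = e^3=20.0855 + e^-2=0.1353 + e^1=2.7183 + e^0=1.0000. Sum = 23.9391, which rounds to 23.94.

23.94


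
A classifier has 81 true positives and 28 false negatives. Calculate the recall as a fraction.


Recall = TP / (TP + FN) = 81 / 109 = 81/109.

81/109


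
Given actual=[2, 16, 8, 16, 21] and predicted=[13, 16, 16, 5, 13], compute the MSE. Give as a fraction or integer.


MSE = (1/5) * ((2-13)^2=121 + (16-16)^2=0 + (8-16)^2=64 + (16-5)^2=121 + (21-13)^2=64). Sum = 370. MSE = 74.

74


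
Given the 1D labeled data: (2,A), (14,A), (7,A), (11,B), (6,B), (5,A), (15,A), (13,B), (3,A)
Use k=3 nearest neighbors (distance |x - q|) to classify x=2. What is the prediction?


Distances: |2-2|=0, |14-2|=12, |7-2|=5, |11-2|=9, |6-2|=4, |5-2|=3, |15-2|=13, |13-2|=11, |3-2|=1. 3 nearest: (2,A), (3,A), (5,A). Counts: {'A': 3}. Majority class: A.

A


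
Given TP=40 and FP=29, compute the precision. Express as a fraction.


Precision = TP / (TP + FP) = 40 / 69 = 40/69.

40/69


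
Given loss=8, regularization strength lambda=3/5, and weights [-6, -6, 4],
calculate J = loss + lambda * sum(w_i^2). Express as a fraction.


L2 sq norm = sum(w^2) = 88. J = 8 + 3/5 * 88 = 304/5.

304/5


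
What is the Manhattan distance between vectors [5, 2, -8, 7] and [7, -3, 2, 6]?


d = sum of absolute differences: |5-7|=2 + |2--3|=5 + |-8-2|=10 + |7-6|=1 = 18.

18


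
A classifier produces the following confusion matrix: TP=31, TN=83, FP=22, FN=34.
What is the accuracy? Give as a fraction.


Accuracy = (TP + TN) / (TP + TN + FP + FN) = (31 + 83) / 170 = 57/85.

57/85


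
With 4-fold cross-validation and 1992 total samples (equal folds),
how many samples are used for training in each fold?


Each validation fold has 1992/4 = 498 samples. Training set = 1992 - 498 = 1494.

1494


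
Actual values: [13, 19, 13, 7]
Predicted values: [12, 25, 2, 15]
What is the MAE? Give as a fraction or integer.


MAE = (1/4) * (|13-12|=1 + |19-25|=6 + |13-2|=11 + |7-15|=8). Sum = 26. MAE = 13/2.

13/2


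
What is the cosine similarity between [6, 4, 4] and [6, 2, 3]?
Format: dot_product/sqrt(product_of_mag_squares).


dot = 56. |a|^2 = 68, |b|^2 = 49. cos = 56/sqrt(3332).

56/sqrt(3332)


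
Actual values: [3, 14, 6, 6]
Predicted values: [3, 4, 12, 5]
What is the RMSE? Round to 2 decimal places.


MSE = 34.2500. RMSE = sqrt(34.2500) = 5.85.

5.85


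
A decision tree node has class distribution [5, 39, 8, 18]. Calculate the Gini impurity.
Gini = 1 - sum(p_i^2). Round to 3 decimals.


Total = 70. Proportions: 5/70, 39/70, 8/70, 18/70. sum(p_i^2) = 0.3947. Gini = 1 - 0.3947 = 0.6053, which rounds to 0.605.

0.605


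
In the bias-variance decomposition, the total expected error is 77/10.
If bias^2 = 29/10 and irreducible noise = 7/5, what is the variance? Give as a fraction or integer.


Total error = bias^2 + variance + irreducible noise. So variance = 77/10 - 29/10 - 7/5 = 17/5.

17/5


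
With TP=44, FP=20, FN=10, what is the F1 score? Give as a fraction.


Precision = 44/64 = 11/16. Recall = 44/54 = 22/27. F1 = 2*P*R/(P+R) = 44/59.

44/59


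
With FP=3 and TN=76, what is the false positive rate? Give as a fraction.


FPR = FP / (FP + TN) = 3 / 79 = 3/79.

3/79


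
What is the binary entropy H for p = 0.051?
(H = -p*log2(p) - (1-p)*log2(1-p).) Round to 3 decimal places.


H = -0.051*log2(0.051) - 0.949*log2(0.949) = 0.291.

0.291


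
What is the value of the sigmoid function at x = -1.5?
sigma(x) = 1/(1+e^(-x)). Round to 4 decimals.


sigma(-1.5) = 1/(1+e^(1.5)) = 1/(1+4.481689) = 1/5.481689 = 0.1824.

0.1824


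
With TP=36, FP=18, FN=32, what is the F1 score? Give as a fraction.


Precision = 36/54 = 2/3. Recall = 36/68 = 9/17. F1 = 2*P*R/(P+R) = 36/61.

36/61


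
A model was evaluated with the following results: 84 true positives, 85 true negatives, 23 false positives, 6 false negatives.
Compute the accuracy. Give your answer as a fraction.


Accuracy = (TP + TN) / (TP + TN + FP + FN) = (84 + 85) / 198 = 169/198.

169/198


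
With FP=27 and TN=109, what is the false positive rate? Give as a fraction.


FPR = FP / (FP + TN) = 27 / 136 = 27/136.

27/136


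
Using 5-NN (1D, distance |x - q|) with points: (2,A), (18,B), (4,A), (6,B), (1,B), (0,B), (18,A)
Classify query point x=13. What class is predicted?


Distances: |2-13|=11, |18-13|=5, |4-13|=9, |6-13|=7, |1-13|=12, |0-13|=13, |18-13|=5. 5 nearest: (18,A), (18,B), (6,B), (4,A), (2,A). Counts: {'A': 3, 'B': 2}. Majority class: A.

A


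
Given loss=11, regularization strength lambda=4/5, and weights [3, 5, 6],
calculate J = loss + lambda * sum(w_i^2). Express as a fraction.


L2 sq norm = sum(w^2) = 70. J = 11 + 4/5 * 70 = 67.

67


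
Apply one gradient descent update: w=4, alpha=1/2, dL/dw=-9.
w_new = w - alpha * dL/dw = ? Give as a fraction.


w_new = 4 - 1/2 * -9 = 4 - -9/2 = 17/2.

17/2


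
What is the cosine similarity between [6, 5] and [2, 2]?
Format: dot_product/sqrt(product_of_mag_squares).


dot = 22. |a|^2 = 61, |b|^2 = 8. cos = 22/sqrt(488).

22/sqrt(488)


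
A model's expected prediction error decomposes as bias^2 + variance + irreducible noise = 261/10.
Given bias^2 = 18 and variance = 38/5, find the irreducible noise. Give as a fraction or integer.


Total error = bias^2 + variance + irreducible noise. So irreducible noise = 261/10 - 18 - 38/5 = 1/2.

1/2


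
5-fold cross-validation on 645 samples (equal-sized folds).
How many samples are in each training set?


Each validation fold has 645/5 = 129 samples. Training set = 645 - 129 = 516.

516


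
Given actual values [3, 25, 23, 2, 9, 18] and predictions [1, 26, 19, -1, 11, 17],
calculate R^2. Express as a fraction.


Mean(y) = 40/3. SS_res = 35. SS_tot = 1516/3. R^2 = 1 - 35/(1516/3) = 1411/1516.

1411/1516


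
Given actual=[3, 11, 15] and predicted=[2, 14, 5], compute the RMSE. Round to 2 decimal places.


MSE = 36.6667. RMSE = sqrt(36.6667) = 6.06.

6.06


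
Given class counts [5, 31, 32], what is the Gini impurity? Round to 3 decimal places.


Total = 68. Proportions: 5/68, 31/68, 32/68. sum(p_i^2) = 0.4347. Gini = 1 - 0.4347 = 0.5653, which rounds to 0.565.

0.565


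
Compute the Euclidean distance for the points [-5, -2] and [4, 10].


d = sqrt(sum of squared differences). (-5-4)^2=81, (-2-10)^2=144. Sum = 225.

15


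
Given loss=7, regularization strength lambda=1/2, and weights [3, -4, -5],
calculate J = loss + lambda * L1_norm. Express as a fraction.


L1 norm = sum(|w|) = 12. J = 7 + 1/2 * 12 = 13.

13


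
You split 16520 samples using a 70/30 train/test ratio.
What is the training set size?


Test set = 16520 * 30% = 4956. Training set = 16520 - 4956 = 11564.

11564


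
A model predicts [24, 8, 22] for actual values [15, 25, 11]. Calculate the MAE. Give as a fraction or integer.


MAE = (1/3) * (|15-24|=9 + |25-8|=17 + |11-22|=11). Sum = 37. MAE = 37/3.

37/3


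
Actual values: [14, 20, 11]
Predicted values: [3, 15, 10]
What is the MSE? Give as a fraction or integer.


MSE = (1/3) * ((14-3)^2=121 + (20-15)^2=25 + (11-10)^2=1). Sum = 147. MSE = 49.

49


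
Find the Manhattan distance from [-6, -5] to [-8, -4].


d = sum of absolute differences: |-6--8|=2 + |-5--4|=1 = 3.

3


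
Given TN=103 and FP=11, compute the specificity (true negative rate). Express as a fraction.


Specificity = TN / (TN + FP) = 103 / 114 = 103/114.

103/114


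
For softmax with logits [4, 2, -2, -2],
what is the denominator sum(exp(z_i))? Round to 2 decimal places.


Denom = e^4=54.5982 + e^2=7.3891 + e^-2=0.1353 + e^-2=0.1353. Sum = 62.2579, which rounds to 62.26.

62.26


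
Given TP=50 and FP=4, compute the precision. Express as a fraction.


Precision = TP / (TP + FP) = 50 / 54 = 25/27.

25/27


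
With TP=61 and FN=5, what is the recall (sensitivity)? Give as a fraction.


Recall = TP / (TP + FN) = 61 / 66 = 61/66.

61/66


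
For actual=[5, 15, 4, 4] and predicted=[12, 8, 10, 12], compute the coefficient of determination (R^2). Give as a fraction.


Mean(y) = 7. SS_res = 198. SS_tot = 86. R^2 = 1 - 198/(86) = -56/43.

-56/43


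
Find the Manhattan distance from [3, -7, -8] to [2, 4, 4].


d = sum of absolute differences: |3-2|=1 + |-7-4|=11 + |-8-4|=12 = 24.

24


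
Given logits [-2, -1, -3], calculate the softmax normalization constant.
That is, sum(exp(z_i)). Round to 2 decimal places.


Denom = e^-2=0.1353 + e^-1=0.3679 + e^-3=0.0498. Sum = 0.5530, which rounds to 0.55.

0.55


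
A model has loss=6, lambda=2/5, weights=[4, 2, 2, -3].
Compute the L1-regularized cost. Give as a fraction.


L1 norm = sum(|w|) = 11. J = 6 + 2/5 * 11 = 52/5.

52/5


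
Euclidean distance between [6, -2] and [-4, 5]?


d = sqrt(sum of squared differences). (6--4)^2=100, (-2-5)^2=49. Sum = 149.

sqrt(149)


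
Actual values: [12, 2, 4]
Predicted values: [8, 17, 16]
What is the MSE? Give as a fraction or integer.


MSE = (1/3) * ((12-8)^2=16 + (2-17)^2=225 + (4-16)^2=144). Sum = 385. MSE = 385/3.

385/3


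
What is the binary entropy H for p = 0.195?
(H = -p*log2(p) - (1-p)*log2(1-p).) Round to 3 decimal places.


H = -0.195*log2(0.195) - 0.805*log2(0.805) = 0.712.

0.712


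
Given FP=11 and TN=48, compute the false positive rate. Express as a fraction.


FPR = FP / (FP + TN) = 11 / 59 = 11/59.

11/59


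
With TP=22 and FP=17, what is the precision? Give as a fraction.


Precision = TP / (TP + FP) = 22 / 39 = 22/39.

22/39


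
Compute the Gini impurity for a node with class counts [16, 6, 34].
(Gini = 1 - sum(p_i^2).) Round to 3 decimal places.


Total = 56. Proportions: 16/56, 6/56, 34/56. sum(p_i^2) = 0.4617. Gini = 1 - 0.4617 = 0.5383, which rounds to 0.538.

0.538


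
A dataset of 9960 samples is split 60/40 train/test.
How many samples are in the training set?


Test set = 9960 * 40% = 3984. Training set = 9960 - 3984 = 5976.

5976


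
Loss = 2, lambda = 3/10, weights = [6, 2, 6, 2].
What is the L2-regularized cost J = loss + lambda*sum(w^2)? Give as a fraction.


L2 sq norm = sum(w^2) = 80. J = 2 + 3/10 * 80 = 26.

26


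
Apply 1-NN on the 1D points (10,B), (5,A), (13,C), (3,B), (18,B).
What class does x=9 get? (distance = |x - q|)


Distances: |10-9|=1, |5-9|=4, |13-9|=4, |3-9|=6, |18-9|=9. 1 nearest: (10,B). Counts: {'B': 1}. Majority class: B.

B


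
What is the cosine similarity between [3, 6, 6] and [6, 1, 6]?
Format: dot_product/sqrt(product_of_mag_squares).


dot = 60. |a|^2 = 81, |b|^2 = 73. cos = 60/sqrt(5913).

60/sqrt(5913)


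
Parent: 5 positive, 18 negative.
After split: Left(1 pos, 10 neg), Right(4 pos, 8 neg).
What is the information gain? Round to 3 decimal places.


H(parent) = 0.7554. H(left) = 0.4395, H(right) = 0.9183. Weighted = (11/23)*0.4395 + (12/23)*0.9183 = 0.6893. IG = 0.7554 - 0.6893 = 0.0661, which rounds to 0.066.

0.066


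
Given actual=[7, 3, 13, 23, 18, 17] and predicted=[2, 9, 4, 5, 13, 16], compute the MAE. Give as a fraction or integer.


MAE = (1/6) * (|7-2|=5 + |3-9|=6 + |13-4|=9 + |23-5|=18 + |18-13|=5 + |17-16|=1). Sum = 44. MAE = 22/3.

22/3


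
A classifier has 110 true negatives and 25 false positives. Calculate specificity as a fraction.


Specificity = TN / (TN + FP) = 110 / 135 = 22/27.

22/27


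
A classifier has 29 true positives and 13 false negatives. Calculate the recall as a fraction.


Recall = TP / (TP + FN) = 29 / 42 = 29/42.

29/42


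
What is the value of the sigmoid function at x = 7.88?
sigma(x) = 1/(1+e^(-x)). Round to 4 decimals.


sigma(7.88) = 1/(1+e^(-7.88)) = 1/(1+0.000378) = 1/1.000378 = 0.9996.

0.9996


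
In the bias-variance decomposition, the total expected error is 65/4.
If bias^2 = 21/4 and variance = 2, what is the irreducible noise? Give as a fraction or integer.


Total error = bias^2 + variance + irreducible noise. So irreducible noise = 65/4 - 21/4 - 2 = 9.

9


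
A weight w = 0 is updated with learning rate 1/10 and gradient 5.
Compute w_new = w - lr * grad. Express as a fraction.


w_new = 0 - 1/10 * 5 = 0 - 1/2 = -1/2.

-1/2


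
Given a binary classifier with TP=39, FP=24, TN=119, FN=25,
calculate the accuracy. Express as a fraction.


Accuracy = (TP + TN) / (TP + TN + FP + FN) = (39 + 119) / 207 = 158/207.

158/207


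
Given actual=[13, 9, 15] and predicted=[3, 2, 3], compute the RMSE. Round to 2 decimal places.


MSE = 97.6667. RMSE = sqrt(97.6667) = 9.88.

9.88


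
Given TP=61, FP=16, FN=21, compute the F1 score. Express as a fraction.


Precision = 61/77 = 61/77. Recall = 61/82 = 61/82. F1 = 2*P*R/(P+R) = 122/159.

122/159


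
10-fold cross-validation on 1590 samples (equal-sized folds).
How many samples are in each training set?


Each validation fold has 1590/10 = 159 samples. Training set = 1590 - 159 = 1431.

1431


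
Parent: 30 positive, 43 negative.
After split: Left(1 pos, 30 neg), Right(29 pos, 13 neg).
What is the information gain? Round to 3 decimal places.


H(parent) = 0.9770. H(left) = 0.2056, H(right) = 0.8926. Weighted = (31/73)*0.2056 + (42/73)*0.8926 = 0.6009. IG = 0.9770 - 0.6009 = 0.3761, which rounds to 0.376.

0.376


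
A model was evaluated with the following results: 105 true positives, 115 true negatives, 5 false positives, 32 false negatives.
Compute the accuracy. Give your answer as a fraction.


Accuracy = (TP + TN) / (TP + TN + FP + FN) = (105 + 115) / 257 = 220/257.

220/257


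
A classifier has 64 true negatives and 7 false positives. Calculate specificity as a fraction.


Specificity = TN / (TN + FP) = 64 / 71 = 64/71.

64/71


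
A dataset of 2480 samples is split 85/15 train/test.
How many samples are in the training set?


Test set = 2480 * 15% = 372. Training set = 2480 - 372 = 2108.

2108


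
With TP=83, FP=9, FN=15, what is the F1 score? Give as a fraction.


Precision = 83/92 = 83/92. Recall = 83/98 = 83/98. F1 = 2*P*R/(P+R) = 83/95.

83/95


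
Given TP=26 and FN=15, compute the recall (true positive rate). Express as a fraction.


Recall = TP / (TP + FN) = 26 / 41 = 26/41.

26/41


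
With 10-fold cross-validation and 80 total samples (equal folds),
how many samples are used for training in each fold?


Each validation fold has 80/10 = 8 samples. Training set = 80 - 8 = 72.

72


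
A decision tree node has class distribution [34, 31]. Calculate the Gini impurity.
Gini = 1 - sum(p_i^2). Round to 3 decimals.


Total = 65. Proportions: 34/65, 31/65. sum(p_i^2) = 0.5011. Gini = 1 - 0.5011 = 0.4989, which rounds to 0.499.

0.499


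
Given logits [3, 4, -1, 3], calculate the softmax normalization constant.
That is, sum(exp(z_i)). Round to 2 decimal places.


Denom = e^3=20.0855 + e^4=54.5982 + e^-1=0.3679 + e^3=20.0855. Sum = 95.1371, which rounds to 95.14.

95.14


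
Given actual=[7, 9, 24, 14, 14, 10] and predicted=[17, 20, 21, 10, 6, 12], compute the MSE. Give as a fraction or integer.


MSE = (1/6) * ((7-17)^2=100 + (9-20)^2=121 + (24-21)^2=9 + (14-10)^2=16 + (14-6)^2=64 + (10-12)^2=4). Sum = 314. MSE = 157/3.

157/3


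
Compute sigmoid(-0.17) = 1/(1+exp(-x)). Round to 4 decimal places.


sigma(-0.17) = 1/(1+e^(0.17)) = 1/(1+1.185305) = 1/2.185305 = 0.4576.

0.4576


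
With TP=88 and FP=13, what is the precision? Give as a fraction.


Precision = TP / (TP + FP) = 88 / 101 = 88/101.

88/101


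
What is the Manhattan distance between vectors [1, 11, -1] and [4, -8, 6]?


d = sum of absolute differences: |1-4|=3 + |11--8|=19 + |-1-6|=7 = 29.

29


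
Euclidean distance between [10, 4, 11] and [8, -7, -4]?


d = sqrt(sum of squared differences). (10-8)^2=4, (4--7)^2=121, (11--4)^2=225. Sum = 350.

sqrt(350)


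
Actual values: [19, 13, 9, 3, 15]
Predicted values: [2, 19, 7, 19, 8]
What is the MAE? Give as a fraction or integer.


MAE = (1/5) * (|19-2|=17 + |13-19|=6 + |9-7|=2 + |3-19|=16 + |15-8|=7). Sum = 48. MAE = 48/5.

48/5


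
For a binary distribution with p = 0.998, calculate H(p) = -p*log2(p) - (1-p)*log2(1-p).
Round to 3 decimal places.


H = -0.998*log2(0.998) - 0.002*log2(0.002) = 0.021.

0.021


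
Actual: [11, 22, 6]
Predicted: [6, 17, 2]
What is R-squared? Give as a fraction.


Mean(y) = 13. SS_res = 66. SS_tot = 134. R^2 = 1 - 66/(134) = 34/67.

34/67


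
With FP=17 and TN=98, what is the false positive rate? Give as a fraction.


FPR = FP / (FP + TN) = 17 / 115 = 17/115.

17/115


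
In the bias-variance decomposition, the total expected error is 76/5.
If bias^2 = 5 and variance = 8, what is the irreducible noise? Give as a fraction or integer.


Total error = bias^2 + variance + irreducible noise. So irreducible noise = 76/5 - 5 - 8 = 11/5.

11/5
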